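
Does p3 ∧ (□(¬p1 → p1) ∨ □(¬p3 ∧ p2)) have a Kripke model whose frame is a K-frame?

Satisfiable

1. p3 ∧ (□(¬p1 → p1) ∨ □(¬p3 ∧ p2)), u
2. p3, u
3. □(¬p1 → p1) ∨ □(¬p3 ∧ p2), u
4. □(¬p3 ∧ p2), u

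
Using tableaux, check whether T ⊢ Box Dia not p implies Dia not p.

Tableau for the negation not (Box Dia not p implies Dia not p):
1. not (Box Dia not p implies Dia not p), 0
2. Box Dia not p, 0
3. not Dia not p, 0
4. Dia not p, 0
5. p, 0
6. not p, 1
7. Dia not p, 1
8. p, 1
Accessibility: 0R0, 0R1, 1R1
Branch closes: p and not p both at 1.
Every branch of the negation's tableau closes; the branch above is one of them.

Yes, valid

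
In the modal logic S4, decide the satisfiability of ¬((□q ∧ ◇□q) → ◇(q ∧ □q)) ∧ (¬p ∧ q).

1. ¬((□q ∧ ◇□q) → ◇(q ∧ □q)) ∧ (¬p ∧ q), 0
2. ¬((□q ∧ ◇□q) → ◇(q ∧ □q)), 0
3. ¬p ∧ q, 0
4. □q ∧ ◇□q, 0
5. ¬◇(q ∧ □q), 0
6. ¬p, 0
7. q, 0
8. □q, 0
9. ◇□q, 0
10. ¬(q ∧ □q), 0
11. ¬□q, 0
12. □q, 1
13. ¬(q ∧ □q), 1
14. q, 1
15. ¬□q, 1
16. ¬q, 2
17. ¬(q ∧ □q), 2
18. q, 2
Accessibility: 0R0, 0R1, 0R2, 1R1, 2R2
Branch closes: q and ¬q both at 2.
(One branch shown.) All branches close.

Unsatisfiable (every branch closes)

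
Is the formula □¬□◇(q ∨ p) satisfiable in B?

1. □¬□◇(q ∨ p), w0
2. ¬□◇(q ∨ p), w0   [□-rule on 1 via w0Rw0]
3. ¬◇(q ∨ p), w1   [¬□-rule on 2: fresh world w1, w0Rw1]
4. ¬□◇(q ∨ p), w1   [□-rule on 1 via w0Rw1]
5. ¬(q ∨ p), w0   [¬◇-rule on 3 via w1Rw0]
6. ¬q, w0   [¬∨-rule on 5]
7. ¬p, w0   [¬∨-rule on 5]
8. ¬(q ∨ p), w1   [¬◇-rule on 3 via w1Rw1]
9. ¬q, w1   [¬∨-rule on 8]
10. ¬p, w1   [¬∨-rule on 8]
11. ¬◇(q ∨ p), w2   [¬□-rule on 4: fresh world w2, w1Rw2]
12. ¬(q ∨ p), w2   [¬◇-rule on 3 via w1Rw2]
13. ¬q, w2   [¬∨-rule on 12]
14. ¬p, w2   [¬∨-rule on 12]
Accessibility: w0Rw0, w0Rw1, w1Rw0, w1Rw1, w1Rw2, w2Rw1, w2Rw2

Satisfiable (open branch found)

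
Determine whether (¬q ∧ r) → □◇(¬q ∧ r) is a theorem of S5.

Tableau for the negation ¬((¬q ∧ r) → □◇(¬q ∧ r)):
1. ¬((¬q ∧ r) → □◇(¬q ∧ r)), w0
2. ¬q ∧ r, w0
3. ¬□◇(¬q ∧ r), w0
4. ¬q, w0
5. r, w0
6. ¬◇(¬q ∧ r), w1
7. ¬(¬q ∧ r), w0
8. ¬(¬q ∧ r), w1
9. ¬r, w0
Accessibility: w0Rw0, w0Rw1, w1Rw0, w1Rw1
Branch closes: r and ¬r both at w0.
All branches of the negation close; one closing branch shown above.

Valid in S5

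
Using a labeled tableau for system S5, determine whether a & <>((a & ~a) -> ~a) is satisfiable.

Satisfiable (open branch found)

1. a & <>((a & ~a) -> ~a), u
2. a, u
3. <>((a & ~a) -> ~a), u
4. (a & ~a) -> ~a, v
5. ~a, v
Accessibility: uRu, uRv, vRu, vRv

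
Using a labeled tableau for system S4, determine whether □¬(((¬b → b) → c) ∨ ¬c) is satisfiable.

Unsatisfiable

1. □¬(((¬b → b) → c) ∨ ¬c), w0
2. ¬(((¬b → b) → c) ∨ ¬c), w0   [□-rule on 1 via w0Rw0]
3. ¬((¬b → b) → c), w0   [¬∨-rule on 2]
4. c, w0   [¬∨-rule on 2]
5. ¬b → b, w0   [¬→-rule on 3]
6. ¬c, w0   [¬→-rule on 3]
Accessibility: w0Rw0
Branch closes: c and ¬c both at w0.
(One branch shown.) All branches close.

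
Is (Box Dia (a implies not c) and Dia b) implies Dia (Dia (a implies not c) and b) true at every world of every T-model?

Tableau for the negation not ((Box Dia (a implies not c) and Dia b) implies Dia (Dia (a implies not c) and b)):
1. not ((Box Dia (a implies not c) and Dia b) implies Dia (Dia (a implies not c) and b)), 0
2. Box Dia (a implies not c) and Dia b, 0
3. not Dia (Dia (a implies not c) and b), 0
4. Box Dia (a implies not c), 0
5. Dia b, 0
6. not (Dia (a implies not c) and b), 0
7. Dia (a implies not c), 0
8. not b, 0
9. b, 1
10. not (Dia (a implies not c) and b), 1
11. Dia (a implies not c), 1
12. not Dia (a implies not c), 1
13. not (a implies not c), 1
14. a, 1
15. c, 1
16. a implies not c, 2
17. not (Dia (a implies not c) and b), 2
18. Dia (a implies not c), 2
19. not c, 2
20. not b, 2
21. a implies not c, 3
22. not (a implies not c), 3
23. a, 3
24. c, 3
25. not c, 3
Accessibility: 0R0, 0R1, 0R2, 1R1, 1R3, 2R2, 3R3
Branch closes: c and not c both at 3.
All branches of the negation close; one closing branch shown above.

Valid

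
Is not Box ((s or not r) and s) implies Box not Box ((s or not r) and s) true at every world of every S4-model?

Tableau for the negation not (not Box ((s or not r) and s) implies Box not Box ((s or not r) and s)):
1. not (not Box ((s or not r) and s) implies Box not Box ((s or not r) and s)), u
2. not Box ((s or not r) and s), u
3. not Box not Box ((s or not r) and s), u
4. not ((s or not r) and s), v
5. not s, v
6. Box ((s or not r) and s), w
7. (s or not r) and s, w
8. s or not r, w
9. s, w
10. not r, w
Accessibility: uRu, uRv, uRw, vRv, wRw
The negation has an open branch (countermodel exists).

Not valid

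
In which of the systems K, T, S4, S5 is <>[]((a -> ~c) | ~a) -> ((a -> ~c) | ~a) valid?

S5

S4-tableau for the negation ~(<>[]((a -> ~c) | ~a) -> ((a -> ~c) | ~a)):
1. ~(<>[]((a -> ~c) | ~a) -> ((a -> ~c) | ~a)), w0
2. <>[]((a -> ~c) | ~a), w0
3. ~((a -> ~c) | ~a), w0
4. ~(a -> ~c), w0
5. a, w0
6. c, w0
7. []((a -> ~c) | ~a), w1
8. (a -> ~c) | ~a, w1
9. ~a, w1
Accessibility: w0Rw0, w0Rw1, w1Rw1
Complete open branch: countermodel on an S4-frame, so not valid in S4, nor in K, T (the same frame is also a K-frame and a T-frame).
S5-tableau for the negation ~(<>[]((a -> ~c) | ~a) -> ((a -> ~c) | ~a)):
1. ~(<>[]((a -> ~c) | ~a) -> ((a -> ~c) | ~a)), w0
2. <>[]((a -> ~c) | ~a), w0
3. ~((a -> ~c) | ~a), w0
4. ~(a -> ~c), w0
5. a, w0
6. c, w0
7. []((a -> ~c) | ~a), w1
8. (a -> ~c) | ~a, w0
9. (a -> ~c) | ~a, w1
10. a -> ~c, w0
11. ~a, w1
12. ~c, w0
Accessibility: w0Rw0, w0Rw1, w1Rw0, w1Rw1
Branch closes: c and ~c both at w0.
Every branch closes (one shown): valid in S5.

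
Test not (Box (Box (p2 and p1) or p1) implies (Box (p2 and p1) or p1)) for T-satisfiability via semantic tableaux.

1. not (Box (Box (p2 and p1) or p1) implies (Box (p2 and p1) or p1)), w0
2. Box (Box (p2 and p1) or p1), w0   [neg-implies-rule on 1]
3. not (Box (p2 and p1) or p1), w0   [neg-implies-rule on 1]
4. not Box (p2 and p1), w0   [neg-or-rule on 3]
5. not p1, w0   [neg-or-rule on 3]
6. Box (p2 and p1) or p1, w0   [Box-rule on 2 via w0Rw0]
7. Box (p2 and p1), w0   [or-rule on 6 (branches; this branch)]
8. p2 and p1, w0   [Box-rule on 7 via w0Rw0]
9. p2, w0   [and-rule on 8]
10. p1, w0   [and-rule on 8]
Accessibility: w0Rw0
Branch closes: p1 and not p1 both at w0.
All branches of the tableau close; one closing branch shown above.

Unsatisfiable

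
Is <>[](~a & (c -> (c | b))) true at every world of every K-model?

Tableau for the negation ~<>[](~a & (c -> (c | b))):
1. ~<>[](~a & (c -> (c | b))), w0
The negation has an open branch (countermodel exists).

Not valid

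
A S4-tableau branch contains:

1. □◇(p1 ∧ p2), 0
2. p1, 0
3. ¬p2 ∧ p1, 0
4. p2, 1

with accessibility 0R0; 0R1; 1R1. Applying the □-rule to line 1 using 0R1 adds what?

◇(p1 ∧ p2), 1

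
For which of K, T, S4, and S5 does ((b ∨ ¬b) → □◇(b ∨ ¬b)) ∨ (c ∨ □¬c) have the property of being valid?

T-tableau for the negation ¬(((b ∨ ¬b) → □◇(b ∨ ¬b)) ∨ (c ∨ □¬c)):
1. ¬(((b ∨ ¬b) → □◇(b ∨ ¬b)) ∨ (c ∨ □¬c)), u
2. ¬((b ∨ ¬b) → □◇(b ∨ ¬b)), u
3. ¬(c ∨ □¬c), u
4. b ∨ ¬b, u
5. ¬□◇(b ∨ ¬b), u
6. ¬c, u
7. ¬□¬c, u
8. ¬b, u
9. ¬◇(b ∨ ¬b), v
10. ¬(b ∨ ¬b), v
11. ¬b, v
12. b, v
Accessibility: uRu, uRv, vRv
Branch closes: b and ¬b both at v.
Every branch closes (one shown): valid in T, hence also in S4, S5 (every theorem of T is a theorem of S4 and S5).
K-tableau for the negation ¬(((b ∨ ¬b) → □◇(b ∨ ¬b)) ∨ (c ∨ □¬c)):
1. ¬(((b ∨ ¬b) → □◇(b ∨ ¬b)) ∨ (c ∨ □¬c)), u
2. ¬((b ∨ ¬b) → □◇(b ∨ ¬b)), u
3. ¬(c ∨ □¬c), u
4. b ∨ ¬b, u
5. ¬□◇(b ∨ ¬b), u
6. ¬c, u
7. ¬□¬c, u
8. ¬b, u
9. ¬◇(b ∨ ¬b), v
10. c, w
Accessibility: uRv, uRw
Complete open branch: countermodel on a K-frame, so not valid in K.

T, S4, S5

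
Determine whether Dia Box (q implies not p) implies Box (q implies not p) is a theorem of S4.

Invalid (countermodel exists)

Tableau for the negation not (Dia Box (q implies not p) implies Box (q implies not p)):
1. not (Dia Box (q implies not p) implies Box (q implies not p)), u
2. Dia Box (q implies not p), u
3. not Box (q implies not p), u
4. Box (q implies not p), v
5. q implies not p, v
6. not p, v
7. not (q implies not p), w
8. q, w
9. p, w
Accessibility: uRu, uRv, uRw, vRv, wRw
The negation has an open branch (countermodel exists).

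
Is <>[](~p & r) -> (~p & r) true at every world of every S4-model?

Tableau for the negation ~(<>[](~p & r) -> (~p & r)):
1. ~(<>[](~p & r) -> (~p & r)), w0
2. <>[](~p & r), w0
3. ~(~p & r), w0
4. ~r, w0
5. [](~p & r), w1
6. ~p & r, w1
7. ~p, w1
8. r, w1
Accessibility: w0Rw0, w0Rw1, w1Rw1
The negation has an open branch (countermodel exists).

No, not valid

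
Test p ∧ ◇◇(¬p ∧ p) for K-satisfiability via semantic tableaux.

1. p ∧ ◇◇(¬p ∧ p), u
2. p, u
3. ◇◇(¬p ∧ p), u
4. ◇(¬p ∧ p), v
5. ¬p ∧ p, w
6. ¬p, w
7. p, w
Accessibility: uRv, vRw
Branch closes: p and ¬p both at w.
(One branch shown.) All branches close.

Unsatisfiable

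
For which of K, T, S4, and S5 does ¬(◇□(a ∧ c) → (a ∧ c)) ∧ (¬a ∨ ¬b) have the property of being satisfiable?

S4-tableau for the formula:
1. ¬(◇□(a ∧ c) → (a ∧ c)) ∧ (¬a ∨ ¬b), 0
2. ¬(◇□(a ∧ c) → (a ∧ c)), 0
3. ¬a ∨ ¬b, 0
4. ◇□(a ∧ c), 0
5. ¬(a ∧ c), 0
6. ¬b, 0
7. ¬c, 0
8. □(a ∧ c), 1
9. a ∧ c, 1
10. a, 1
11. c, 1
Accessibility: 0R0, 0R1, 1R1
Complete open branch: satisfiable in S4, hence also in K, T (this S4-model is also a K-model and a T-model).
S5-tableau for the formula:
1. ¬(◇□(a ∧ c) → (a ∧ c)) ∧ (¬a ∨ ¬b), 0
2. ¬(◇□(a ∧ c) → (a ∧ c)), 0
3. ¬a ∨ ¬b, 0
4. ◇□(a ∧ c), 0
5. ¬(a ∧ c), 0
6. ¬b, 0
7. ¬c, 0
8. □(a ∧ c), 1
9. a ∧ c, 0
10. a, 0
11. c, 0
Accessibility: 0R0, 0R1, 1R0, 1R1
Branch closes: c and ¬c both at 0.
Every branch closes (one shown): unsatisfiable in S5.

K, T, S4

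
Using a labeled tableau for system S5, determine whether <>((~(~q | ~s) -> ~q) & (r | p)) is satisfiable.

1. <>((~(~q | ~s) -> ~q) & (r | p)), 0
2. (~(~q | ~s) -> ~q) & (r | p), 1
3. ~(~q | ~s) -> ~q, 1
4. r | p, 1
5. ~q, 1
6. p, 1
Accessibility: 0R0, 0R1, 1R0, 1R1

Satisfiable (open branch found)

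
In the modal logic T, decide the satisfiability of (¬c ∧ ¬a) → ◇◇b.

1. (¬c ∧ ¬a) → ◇◇b, w0
2. ◇◇b, w0   [→-rule on 1 (branches; this branch)]
3. ◇b, w1   [◇-rule on 2: fresh world w1, w0Rw1]
4. b, w2   [◇-rule on 3: fresh world w2, w1Rw2]
Accessibility: w0Rw0, w0Rw1, w1Rw1, w1Rw2, w2Rw2

Satisfiable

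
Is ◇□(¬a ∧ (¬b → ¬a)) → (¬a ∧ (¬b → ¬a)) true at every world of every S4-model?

Tableau for the negation ¬(◇□(¬a ∧ (¬b → ¬a)) → (¬a ∧ (¬b → ¬a))):
1. ¬(◇□(¬a ∧ (¬b → ¬a)) → (¬a ∧ (¬b → ¬a))), u
2. ◇□(¬a ∧ (¬b → ¬a)), u
3. ¬(¬a ∧ (¬b → ¬a)), u
4. ¬(¬b → ¬a), u
5. ¬b, u
6. a, u
7. □(¬a ∧ (¬b → ¬a)), v
8. ¬a ∧ (¬b → ¬a), v
9. ¬a, v
10. ¬b → ¬a, v
Accessibility: uRu, uRv, vRv
The negation has an open branch (countermodel exists).

Invalid (countermodel exists)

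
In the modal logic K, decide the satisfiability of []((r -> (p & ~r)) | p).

1. []((r -> (p & ~r)) | p), 0

Satisfiable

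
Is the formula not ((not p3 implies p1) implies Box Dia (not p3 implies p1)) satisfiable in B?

1. not ((not p3 implies p1) implies Box Dia (not p3 implies p1)), w0
2. not p3 implies p1, w0   [neg-implies-rule on 1]
3. not Box Dia (not p3 implies p1), w0   [neg-implies-rule on 1]
4. p1, w0   [implies-rule on 2 (branches; this branch)]
5. not Dia (not p3 implies p1), w1   [neg-Box-rule on 3: fresh world w1, w0Rw1]
6. not (not p3 implies p1), w0   [neg-Dia-rule on 5 via w1Rw0]
7. not p3, w0   [neg-implies-rule on 6]
8. not p1, w0   [neg-implies-rule on 6]
Accessibility: w0Rw0, w0Rw1, w1Rw0, w1Rw1
Branch closes: p1 and not p1 both at w0.
(One branch shown.) All branches close.

No, unsatisfiable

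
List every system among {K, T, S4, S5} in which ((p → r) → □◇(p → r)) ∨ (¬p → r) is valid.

S4-tableau for the negation ¬(((p → r) → □◇(p → r)) ∨ (¬p → r)):
1. ¬(((p → r) → □◇(p → r)) ∨ (¬p → r)), u
2. ¬((p → r) → □◇(p → r)), u   [¬∨-rule on 1]
3. ¬(¬p → r), u   [¬∨-rule on 1]
4. p → r, u   [¬→-rule on 2]
5. ¬□◇(p → r), u   [¬→-rule on 2]
6. ¬p, u   [¬→-rule on 3]
7. ¬r, u   [¬→-rule on 3]
8. ¬◇(p → r), v   [¬□-rule on 5: fresh world v, uRv]
9. ¬(p → r), v   [¬◇-rule on 8 via vRv]
10. p, v   [¬→-rule on 9]
11. ¬r, v   [¬→-rule on 9]
Accessibility: uRu, uRv, vRv
Complete open branch: countermodel on an S4-frame, so not valid in S4, nor in K, T (the same frame is also a K-frame and a T-frame).
S5-tableau for the negation ¬(((p → r) → □◇(p → r)) ∨ (¬p → r)):
1. ¬(((p → r) → □◇(p → r)) ∨ (¬p → r)), u
2. ¬((p → r) → □◇(p → r)), u   [¬∨-rule on 1]
3. ¬(¬p → r), u   [¬∨-rule on 1]
4. p → r, u   [¬→-rule on 2]
5. ¬□◇(p → r), u   [¬→-rule on 2]
6. ¬p, u   [¬→-rule on 3]
7. ¬r, u   [¬→-rule on 3]
8. ¬◇(p → r), v   [¬□-rule on 5: fresh world v, uRv]
9. ¬(p → r), u   [¬◇-rule on 8 via vRu]
10. p, u   [¬→-rule on 9]
Accessibility: uRu, uRv, vRu, vRv
Branch closes: p and ¬p both at u.
Every branch closes (one shown): valid in S5.

S5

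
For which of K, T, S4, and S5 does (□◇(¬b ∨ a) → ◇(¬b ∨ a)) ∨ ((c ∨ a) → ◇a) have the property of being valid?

T-tableau for the negation ¬((□◇(¬b ∨ a) → ◇(¬b ∨ a)) ∨ ((c ∨ a) → ◇a)):
1. ¬((□◇(¬b ∨ a) → ◇(¬b ∨ a)) ∨ ((c ∨ a) → ◇a)), w0
2. ¬(□◇(¬b ∨ a) → ◇(¬b ∨ a)), w0   [¬∨-rule on 1]
3. ¬((c ∨ a) → ◇a), w0   [¬∨-rule on 1]
4. □◇(¬b ∨ a), w0   [¬→-rule on 2]
5. ¬◇(¬b ∨ a), w0   [¬→-rule on 2]
6. c ∨ a, w0   [¬→-rule on 3]
7. ¬◇a, w0   [¬→-rule on 3]
8. ◇(¬b ∨ a), w0   [□-rule on 4 via w0Rw0]
9. ¬(¬b ∨ a), w0   [¬◇-rule on 5 via w0Rw0]
10. b, w0   [¬∨-rule on 9]
11. ¬a, w0   [¬∨-rule on 9]
12. c, w0   [∨-rule on 6 (branches; this branch)]
13. ¬b ∨ a, w1   [◇-rule on 8: fresh world w1, w0Rw1]
14. ◇(¬b ∨ a), w1   [□-rule on 4 via w0Rw1]
15. ¬(¬b ∨ a), w1   [¬◇-rule on 5 via w0Rw1]
16. b, w1   [¬∨-rule on 15]
17. ¬a, w1   [¬∨-rule on 15]
18. a, w1   [∨-rule on 13 (branches; this branch)]
Accessibility: w0Rw0, w0Rw1, w1Rw1
Branch closes: a and ¬a both at w1.
Every branch closes (one shown): valid in T, hence also in S4, S5 (every theorem of T is a theorem of S4 and S5).
K-tableau for the negation ¬((□◇(¬b ∨ a) → ◇(¬b ∨ a)) ∨ ((c ∨ a) → ◇a)):
1. ¬((□◇(¬b ∨ a) → ◇(¬b ∨ a)) ∨ ((c ∨ a) → ◇a)), w0
2. ¬(□◇(¬b ∨ a) → ◇(¬b ∨ a)), w0   [¬∨-rule on 1]
3. ¬((c ∨ a) → ◇a), w0   [¬∨-rule on 1]
4. □◇(¬b ∨ a), w0   [¬→-rule on 2]
5. ¬◇(¬b ∨ a), w0   [¬→-rule on 2]
6. c ∨ a, w0   [¬→-rule on 3]
7. ¬◇a, w0   [¬→-rule on 3]
8. a, w0   [∨-rule on 6 (branches; this branch)]
Complete open branch: countermodel on a K-frame, so not valid in K.

T, S4, S5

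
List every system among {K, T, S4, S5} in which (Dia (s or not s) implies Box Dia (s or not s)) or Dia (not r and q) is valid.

K-tableau for the negation not ((Dia (s or not s) implies Box Dia (s or not s)) or Dia (not r and q)):
1. not ((Dia (s or not s) implies Box Dia (s or not s)) or Dia (not r and q)), w0
2. not (Dia (s or not s) implies Box Dia (s or not s)), w0
3. not Dia (not r and q), w0
4. Dia (s or not s), w0
5. not Box Dia (s or not s), w0
6. s or not s, w1
7. not (not r and q), w1
8. not s, w1
9. not q, w1
10. not Dia (s or not s), w2
11. not (not r and q), w2
12. not q, w2
Accessibility: w0Rw1, w0Rw2
Complete open branch: countermodel on a K-frame, so not valid in K.
T-tableau for the negation not ((Dia (s or not s) implies Box Dia (s or not s)) or Dia (not r and q)):
1. not ((Dia (s or not s) implies Box Dia (s or not s)) or Dia (not r and q)), w0
2. not (Dia (s or not s) implies Box Dia (s or not s)), w0
3. not Dia (not r and q), w0
4. Dia (s or not s), w0
5. not Box Dia (s or not s), w0
6. not (not r and q), w0
7. not q, w0
8. s or not s, w1
9. not (not r and q), w1
10. not s, w1
11. not q, w1
12. not Dia (s or not s), w2
13. not (not r and q), w2
14. not (s or not s), w2
15. not s, w2
16. s, w2
Accessibility: w0Rw0, w0Rw1, w0Rw2, w1Rw1, w2Rw2
Branch closes: s and not s both at w2.
Every branch closes (one shown): valid in T, hence also in S4, S5 (every theorem of T is a theorem of S4 and S5).

T, S4, S5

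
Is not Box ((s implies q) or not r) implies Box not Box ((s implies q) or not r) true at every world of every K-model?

Tableau for the negation not (not Box ((s implies q) or not r) implies Box not Box ((s implies q) or not r)):
1. not (not Box ((s implies q) or not r) implies Box not Box ((s implies q) or not r)), w0
2. not Box ((s implies q) or not r), w0
3. not Box not Box ((s implies q) or not r), w0
4. not ((s implies q) or not r), w1
5. not (s implies q), w1
6. r, w1
7. s, w1
8. not q, w1
9. Box ((s implies q) or not r), w2
Accessibility: w0Rw1, w0Rw2
The negation has an open branch (countermodel exists).

Invalid (countermodel exists)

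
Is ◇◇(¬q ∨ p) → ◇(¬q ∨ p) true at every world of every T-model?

Invalid (countermodel exists)

Tableau for the negation ¬(◇◇(¬q ∨ p) → ◇(¬q ∨ p)):
1. ¬(◇◇(¬q ∨ p) → ◇(¬q ∨ p)), w0
2. ◇◇(¬q ∨ p), w0   [¬→-rule on 1]
3. ¬◇(¬q ∨ p), w0   [¬→-rule on 1]
4. ¬(¬q ∨ p), w0   [¬◇-rule on 3 via w0Rw0]
5. q, w0   [¬∨-rule on 4]
6. ¬p, w0   [¬∨-rule on 4]
7. ◇(¬q ∨ p), w1   [◇-rule on 2: fresh world w1, w0Rw1]
8. ¬(¬q ∨ p), w1   [¬◇-rule on 3 via w0Rw1]
9. q, w1   [¬∨-rule on 8]
10. ¬p, w1   [¬∨-rule on 8]
11. ¬q ∨ p, w2   [◇-rule on 7: fresh world w2, w1Rw2]
12. p, w2   [∨-rule on 11 (branches; this branch)]
Accessibility: w0Rw0, w0Rw1, w1Rw1, w1Rw2, w2Rw2
The negation has an open branch (countermodel exists).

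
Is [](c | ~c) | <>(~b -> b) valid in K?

Tableau for the negation ~([](c | ~c) | <>(~b -> b)):
1. ~([](c | ~c) | <>(~b -> b)), w0
2. ~[](c | ~c), w0   [~|-rule on 1]
3. ~<>(~b -> b), w0   [~|-rule on 1]
4. ~(c | ~c), w1   [~[]-rule on 2: fresh world w1, w0Rw1]
5. ~c, w1   [~|-rule on 4]
6. c, w1   [~|-rule on 4]
Accessibility: w0Rw1
Branch closes: c and ~c both at w1.
All branches of the negation close; one closing branch shown above.

Yes, valid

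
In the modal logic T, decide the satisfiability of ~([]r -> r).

1. ~([]r -> r), w0
2. []r, w0
3. ~r, w0
4. r, w0
Accessibility: w0Rw0
Branch closes: r and ~r both at w0.
Every branch closes; the branch above is one of them.

Unsatisfiable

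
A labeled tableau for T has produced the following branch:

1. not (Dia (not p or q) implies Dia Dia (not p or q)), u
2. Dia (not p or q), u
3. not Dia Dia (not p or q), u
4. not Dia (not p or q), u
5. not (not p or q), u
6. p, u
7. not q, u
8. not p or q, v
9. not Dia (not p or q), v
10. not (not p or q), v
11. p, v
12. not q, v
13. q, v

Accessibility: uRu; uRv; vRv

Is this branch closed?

Both q and not q appear at v.

Yes, closed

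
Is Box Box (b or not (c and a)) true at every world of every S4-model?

Not valid

Tableau for the negation not Box Box (b or not (c and a)):
1. not Box Box (b or not (c and a)), 0
2. not Box (b or not (c and a)), 1   [neg-Box-rule on 1: fresh world 1, 0R1]
3. not (b or not (c and a)), 2   [neg-Box-rule on 2: fresh world 2, 1R2]
4. not b, 2   [neg-or-rule on 3]
5. c and a, 2   [neg-or-rule on 3]
6. c, 2   [and-rule on 5]
7. a, 2   [and-rule on 5]
Accessibility: 0R0, 0R1, 0R2, 1R1, 1R2, 2R2
The negation has an open branch (countermodel exists).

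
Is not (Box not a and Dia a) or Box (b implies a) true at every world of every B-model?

Valid

Tableau for the negation not (not (Box not a and Dia a) or Box (b implies a)):
1. not (not (Box not a and Dia a) or Box (b implies a)), w0
2. Box not a and Dia a, w0
3. not Box (b implies a), w0
4. Box not a, w0
5. Dia a, w0
6. not a, w0
7. not (b implies a), w1
8. b, w1
9. not a, w1
10. a, w2
11. not a, w2
Accessibility: w0Rw0, w0Rw1, w0Rw2, w1Rw0, w1Rw1, w2Rw0, w2Rw2
Branch closes: a and not a both at w2.
Every branch of the negation's tableau closes; the branch above is one of them.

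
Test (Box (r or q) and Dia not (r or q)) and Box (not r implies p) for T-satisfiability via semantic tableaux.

1. (Box (r or q) and Dia not (r or q)) and Box (not r implies p), 0
2. Box (r or q) and Dia not (r or q), 0
3. Box (not r implies p), 0
4. Box (r or q), 0
5. Dia not (r or q), 0
6. not r implies p, 0
7. r or q, 0
8. p, 0
9. q, 0
10. not (r or q), 1
11. not r, 1
12. not q, 1
13. not r implies p, 1
14. r or q, 1
15. p, 1
16. q, 1
Accessibility: 0R0, 0R1, 1R1
Branch closes: q and not q both at 1.
(One branch shown.) All branches close.

Unsatisfiable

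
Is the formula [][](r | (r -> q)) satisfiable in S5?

1. [][](r | (r -> q)), 0
2. [](r | (r -> q)), 0   [[]-rule on 1 via 0R0]
3. r | (r -> q), 0   [[]-rule on 2 via 0R0]
4. r -> q, 0   [|-rule on 3 (branches; this branch)]
5. q, 0   [->-rule on 4 (branches; this branch)]
Accessibility: 0R0

Satisfiable (open branch found)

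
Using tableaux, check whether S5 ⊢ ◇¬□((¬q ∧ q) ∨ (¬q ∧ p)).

No, not valid

Tableau for the negation ¬◇¬□((¬q ∧ q) ∨ (¬q ∧ p)):
1. ¬◇¬□((¬q ∧ q) ∨ (¬q ∧ p)), u
2. □((¬q ∧ q) ∨ (¬q ∧ p)), u   [¬◇-rule on 1 via uRu]
3. (¬q ∧ q) ∨ (¬q ∧ p), u   [□-rule on 2 via uRu]
4. ¬q ∧ p, u   [∨-rule on 3 (branches; this branch)]
5. ¬q, u   [∧-rule on 4]
6. p, u   [∧-rule on 4]
Accessibility: uRu
The negation has an open branch (countermodel exists).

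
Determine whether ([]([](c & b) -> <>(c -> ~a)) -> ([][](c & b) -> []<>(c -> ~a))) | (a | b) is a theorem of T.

Yes, valid

Tableau for the negation ~(([]([](c & b) -> <>(c -> ~a)) -> ([][](c & b) -> []<>(c -> ~a))) | (a | b)):
1. ~(([]([](c & b) -> <>(c -> ~a)) -> ([][](c & b) -> []<>(c -> ~a))) | (a | b)), w0
2. ~([]([](c & b) -> <>(c -> ~a)) -> ([][](c & b) -> []<>(c -> ~a))), w0
3. ~(a | b), w0
4. []([](c & b) -> <>(c -> ~a)), w0
5. ~([][](c & b) -> []<>(c -> ~a)), w0
6. ~a, w0
7. ~b, w0
8. [][](c & b), w0
9. ~[]<>(c -> ~a), w0
10. [](c & b) -> <>(c -> ~a), w0
11. [](c & b), w0
12. c & b, w0
13. c, w0
14. b, w0
Accessibility: w0Rw0
Branch closes: b and ~b both at w0.
All branches of the negation close; one closing branch shown above.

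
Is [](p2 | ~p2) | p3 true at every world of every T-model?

Yes, valid

Tableau for the negation ~([](p2 | ~p2) | p3):
1. ~([](p2 | ~p2) | p3), u
2. ~[](p2 | ~p2), u   [~|-rule on 1]
3. ~p3, u   [~|-rule on 1]
4. ~(p2 | ~p2), v   [~[]-rule on 2: fresh world v, uRv]
5. ~p2, v   [~|-rule on 4]
6. p2, v   [~|-rule on 4]
Accessibility: uRu, uRv, vRv
Branch closes: p2 and ~p2 both at v.
Every branch of the negation's tableau closes; the branch above is one of them.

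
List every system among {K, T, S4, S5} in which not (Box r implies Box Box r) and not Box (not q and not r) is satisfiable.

T-tableau for the formula:
1. not (Box r implies Box Box r) and not Box (not q and not r), 0
2. not (Box r implies Box Box r), 0
3. not Box (not q and not r), 0
4. Box r, 0
5. not Box Box r, 0
6. r, 0
7. not (not q and not r), 1
8. r, 1
9. not Box r, 2
10. r, 2
11. not r, 3
Accessibility: 0R0, 0R1, 0R2, 1R1, 2R2, 2R3, 3R3
Complete open branch: satisfiable in T, hence also in K (this T-model is also a K-model).
S4-tableau for the formula:
1. not (Box r implies Box Box r) and not Box (not q and not r), 0
2. not (Box r implies Box Box r), 0
3. not Box (not q and not r), 0
4. Box r, 0
5. not Box Box r, 0
6. r, 0
7. not (not q and not r), 1
8. r, 1
9. not Box r, 2
10. r, 2
11. not r, 3
12. r, 3
Accessibility: 0R0, 0R1, 0R2, 0R3, 1R1, 2R2, 2R3, 3R3
Branch closes: r and not r both at 3.
Every branch closes (one shown): unsatisfiable in S4, hence also in S5 (every S5-frame is an S4-frame).

K, T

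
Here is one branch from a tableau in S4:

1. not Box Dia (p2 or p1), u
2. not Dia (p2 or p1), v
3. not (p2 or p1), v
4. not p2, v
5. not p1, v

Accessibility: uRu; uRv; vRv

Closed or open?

Open

There is no literal clash: for every atom and world, at most one sign appears.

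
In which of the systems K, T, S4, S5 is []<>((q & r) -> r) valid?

T, S4, S5

K-tableau for the negation ~[]<>((q & r) -> r):
1. ~[]<>((q & r) -> r), u
2. ~<>((q & r) -> r), v
Accessibility: uRv
Complete open branch: countermodel on a K-frame, so not valid in K.
T-tableau for the negation ~[]<>((q & r) -> r):
1. ~[]<>((q & r) -> r), u
2. ~<>((q & r) -> r), v
3. ~((q & r) -> r), v
4. q & r, v
5. ~r, v
6. q, v
7. r, v
Accessibility: uRu, uRv, vRv
Branch closes: r and ~r both at v.
Every branch closes (one shown): valid in T, hence also in S4, S5 (every theorem of T is a theorem of S4 and S5).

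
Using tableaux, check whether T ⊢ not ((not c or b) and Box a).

Tableau for the negation (not c or b) and Box a:
1. (not c or b) and Box a, 0
2. not c or b, 0   [and-rule on 1]
3. Box a, 0   [and-rule on 1]
4. a, 0   [Box-rule on 3 via 0R0]
5. b, 0   [or-rule on 2 (branches; this branch)]
Accessibility: 0R0
The negation has an open branch (countermodel exists).

Not valid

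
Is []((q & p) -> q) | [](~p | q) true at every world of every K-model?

Tableau for the negation ~([]((q & p) -> q) | [](~p | q)):
1. ~([]((q & p) -> q) | [](~p | q)), w0
2. ~[]((q & p) -> q), w0
3. ~[](~p | q), w0
4. ~((q & p) -> q), w1
5. q & p, w1
6. ~q, w1
7. q, w1
8. p, w1
Accessibility: w0Rw1
Branch closes: q and ~q both at w1.
Every branch of the negation's tableau closes; the branch above is one of them.

Yes, valid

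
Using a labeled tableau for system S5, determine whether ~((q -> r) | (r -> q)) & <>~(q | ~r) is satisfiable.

Unsatisfiable

1. ~((q -> r) | (r -> q)) & <>~(q | ~r), u
2. ~((q -> r) | (r -> q)), u   [&-rule on 1]
3. <>~(q | ~r), u   [&-rule on 1]
4. ~(q -> r), u   [~|-rule on 2]
5. ~(r -> q), u   [~|-rule on 2]
6. q, u   [~->-rule on 4]
7. ~r, u   [~->-rule on 4]
8. r, u   [~->-rule on 5]
9. ~q, u   [~->-rule on 5]
Accessibility: uRu
Branch closes: r and ~r both at u.
(One branch shown.) All branches close.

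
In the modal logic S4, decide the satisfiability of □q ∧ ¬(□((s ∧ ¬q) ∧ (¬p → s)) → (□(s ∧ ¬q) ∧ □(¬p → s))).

Unsatisfiable

1. □q ∧ ¬(□((s ∧ ¬q) ∧ (¬p → s)) → (□(s ∧ ¬q) ∧ □(¬p → s))), w0
2. □q, w0
3. ¬(□((s ∧ ¬q) ∧ (¬p → s)) → (□(s ∧ ¬q) ∧ □(¬p → s))), w0
4. □((s ∧ ¬q) ∧ (¬p → s)), w0
5. ¬(□(s ∧ ¬q) ∧ □(¬p → s)), w0
6. q, w0
7. (s ∧ ¬q) ∧ (¬p → s), w0
8. s ∧ ¬q, w0
9. ¬p → s, w0
10. s, w0
11. ¬q, w0
Accessibility: w0Rw0
Branch closes: q and ¬q both at w0.
(One branch shown.) All branches close.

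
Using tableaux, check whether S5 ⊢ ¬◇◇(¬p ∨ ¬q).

Tableau for the negation ◇◇(¬p ∨ ¬q):
1. ◇◇(¬p ∨ ¬q), 0
2. ◇(¬p ∨ ¬q), 1
3. ¬p ∨ ¬q, 2
4. ¬q, 2
Accessibility: 0R0, 0R1, 0R2, 1R0, 1R1, 1R2, 2R0, 2R1, 2R2
The negation has an open branch (countermodel exists).

Not valid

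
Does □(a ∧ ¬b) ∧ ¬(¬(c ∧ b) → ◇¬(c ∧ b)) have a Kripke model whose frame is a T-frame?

Unsatisfiable (every branch closes)

1. □(a ∧ ¬b) ∧ ¬(¬(c ∧ b) → ◇¬(c ∧ b)), w0
2. □(a ∧ ¬b), w0   [∧-rule on 1]
3. ¬(¬(c ∧ b) → ◇¬(c ∧ b)), w0   [∧-rule on 1]
4. ¬(c ∧ b), w0   [¬→-rule on 3]
5. ¬◇¬(c ∧ b), w0   [¬→-rule on 3]
6. a ∧ ¬b, w0   [□-rule on 2 via w0Rw0]
7. a, w0   [∧-rule on 6]
8. ¬b, w0   [∧-rule on 6]
9. c ∧ b, w0   [¬◇-rule on 5 via w0Rw0]
10. c, w0   [∧-rule on 9]
11. b, w0   [∧-rule on 9]
Accessibility: w0Rw0
Branch closes: b and ¬b both at w0.
(One branch shown.) All branches close.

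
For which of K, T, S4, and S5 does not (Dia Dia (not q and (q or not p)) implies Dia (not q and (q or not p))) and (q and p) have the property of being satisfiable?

K, T

T-tableau for the formula:
1. not (Dia Dia (not q and (q or not p)) implies Dia (not q and (q or not p))) and (q and p), u
2. not (Dia Dia (not q and (q or not p)) implies Dia (not q and (q or not p))), u
3. q and p, u
4. Dia Dia (not q and (q or not p)), u
5. not Dia (not q and (q or not p)), u
6. q, u
7. p, u
8. not (not q and (q or not p)), u
9. Dia (not q and (q or not p)), v
10. not (not q and (q or not p)), v
11. not (q or not p), v
12. not q, v
13. p, v
14. not q and (q or not p), w
15. not q, w
16. q or not p, w
17. not p, w
Accessibility: uRu, uRv, vRv, vRw, wRw
Complete open branch: satisfiable in T, hence also in K (this T-model is also a K-model).
S4-tableau for the formula:
1. not (Dia Dia (not q and (q or not p)) implies Dia (not q and (q or not p))) and (q and p), u
2. not (Dia Dia (not q and (q or not p)) implies Dia (not q and (q or not p))), u
3. q and p, u
4. Dia Dia (not q and (q or not p)), u
5. not Dia (not q and (q or not p)), u
6. q, u
7. p, u
8. not (not q and (q or not p)), u
9. Dia (not q and (q or not p)), v
10. not (not q and (q or not p)), v
11. not (q or not p), v
12. not q, v
13. p, v
14. not q and (q or not p), w
15. not q, w
16. q or not p, w
17. not (not q and (q or not p)), w
18. not p, w
19. not (q or not p), w
20. p, w
Accessibility: uRu, uRv, uRw, vRv, vRw, wRw
Branch closes: p and not p both at w.
Every branch closes (one shown): unsatisfiable in S4, hence also in S5 (every S5-frame is an S4-frame).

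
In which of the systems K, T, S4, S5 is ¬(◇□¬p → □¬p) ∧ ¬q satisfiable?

S5-tableau for the formula:
1. ¬(◇□¬p → □¬p) ∧ ¬q, u
2. ¬(◇□¬p → □¬p), u
3. ¬q, u
4. ◇□¬p, u
5. ¬□¬p, u
6. □¬p, v
7. ¬p, u
8. ¬p, v
9. p, w
10. ¬p, w
Accessibility: uRu, uRv, uRw, vRu, vRv, vRw, wRu, wRv, wRw
Branch closes: p and ¬p both at w.
Every branch closes (one shown): unsatisfiable in S5.
S4-tableau for the formula:
1. ¬(◇□¬p → □¬p) ∧ ¬q, u
2. ¬(◇□¬p → □¬p), u
3. ¬q, u
4. ◇□¬p, u
5. ¬□¬p, u
6. □¬p, v
7. ¬p, v
8. p, w
Accessibility: uRu, uRv, uRw, vRv, wRw
Complete open branch: satisfiable in S4, hence also in K, T (this S4-model is also a K-model and a T-model).

K, T, S4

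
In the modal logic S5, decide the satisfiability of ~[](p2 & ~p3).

1. ~[](p2 & ~p3), w0
2. ~(p2 & ~p3), w1   [~[]-rule on 1: fresh world w1, w0Rw1]
3. p3, w1   [~&-rule on 2 (branches; this branch)]
Accessibility: w0Rw0, w0Rw1, w1Rw0, w1Rw1

Satisfiable (open branch found)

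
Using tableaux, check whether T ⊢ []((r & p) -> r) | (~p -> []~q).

Tableau for the negation ~([]((r & p) -> r) | (~p -> []~q)):
1. ~([]((r & p) -> r) | (~p -> []~q)), w0
2. ~[]((r & p) -> r), w0   [~|-rule on 1]
3. ~(~p -> []~q), w0   [~|-rule on 1]
4. ~p, w0   [~->-rule on 3]
5. ~[]~q, w0   [~->-rule on 3]
6. ~((r & p) -> r), w1   [~[]-rule on 2: fresh world w1, w0Rw1]
7. r & p, w1   [~->-rule on 6]
8. ~r, w1   [~->-rule on 6]
9. r, w1   [&-rule on 7]
10. p, w1   [&-rule on 7]
Accessibility: w0Rw0, w0Rw1, w1Rw1
Branch closes: r and ~r both at w1.
All branches of the negation close; one closing branch shown above.

Valid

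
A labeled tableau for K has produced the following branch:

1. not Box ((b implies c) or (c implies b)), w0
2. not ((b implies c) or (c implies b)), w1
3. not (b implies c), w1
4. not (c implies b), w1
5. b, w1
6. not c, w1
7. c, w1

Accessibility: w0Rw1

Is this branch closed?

Closed

Both c and not c appear at w1.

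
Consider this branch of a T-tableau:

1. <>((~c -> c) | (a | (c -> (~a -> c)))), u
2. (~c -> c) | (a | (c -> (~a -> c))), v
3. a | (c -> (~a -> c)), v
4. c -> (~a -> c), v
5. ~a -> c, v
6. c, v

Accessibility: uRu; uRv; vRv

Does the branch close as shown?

No, open

No world carries both an atom and its negation.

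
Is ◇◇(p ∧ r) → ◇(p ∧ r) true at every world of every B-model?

Not valid

Tableau for the negation ¬(◇◇(p ∧ r) → ◇(p ∧ r)):
1. ¬(◇◇(p ∧ r) → ◇(p ∧ r)), u
2. ◇◇(p ∧ r), u   [¬→-rule on 1]
3. ¬◇(p ∧ r), u   [¬→-rule on 1]
4. ¬(p ∧ r), u   [¬◇-rule on 3 via uRu]
5. ¬r, u   [¬∧-rule on 4 (branches; this branch)]
6. ◇(p ∧ r), v   [◇-rule on 2: fresh world v, uRv]
7. ¬(p ∧ r), v   [¬◇-rule on 3 via uRv]
8. ¬r, v   [¬∧-rule on 7 (branches; this branch)]
9. p ∧ r, w   [◇-rule on 6: fresh world w, vRw]
10. p, w   [∧-rule on 9]
11. r, w   [∧-rule on 9]
Accessibility: uRu, uRv, vRu, vRv, vRw, wRv, wRw
The negation has an open branch (countermodel exists).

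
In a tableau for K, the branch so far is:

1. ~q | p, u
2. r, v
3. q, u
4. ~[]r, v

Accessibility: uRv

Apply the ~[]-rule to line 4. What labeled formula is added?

a fresh world w with vRw, and ~r at w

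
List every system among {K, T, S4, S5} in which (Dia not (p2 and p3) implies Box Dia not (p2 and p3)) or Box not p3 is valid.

S5

S4-tableau for the negation not ((Dia not (p2 and p3) implies Box Dia not (p2 and p3)) or Box not p3):
1. not ((Dia not (p2 and p3) implies Box Dia not (p2 and p3)) or Box not p3), u
2. not (Dia not (p2 and p3) implies Box Dia not (p2 and p3)), u
3. not Box not p3, u
4. Dia not (p2 and p3), u
5. not Box Dia not (p2 and p3), u
6. p3, v
7. not (p2 and p3), w
8. not p3, w
9. not Dia not (p2 and p3), x
10. p2 and p3, x
11. p2, x
12. p3, x
Accessibility: uRu, uRv, uRw, uRx, vRv, wRw, xRx
Complete open branch: countermodel on an S4-frame, so not valid in S4, nor in K, T (the same frame is also a K-frame and a T-frame).
S5-tableau for the negation not ((Dia not (p2 and p3) implies Box Dia not (p2 and p3)) or Box not p3):
1. not ((Dia not (p2 and p3) implies Box Dia not (p2 and p3)) or Box not p3), u
2. not (Dia not (p2 and p3) implies Box Dia not (p2 and p3)), u
3. not Box not p3, u
4. Dia not (p2 and p3), u
5. not Box Dia not (p2 and p3), u
6. p3, v
7. not (p2 and p3), w
8. not p3, w
9. not Dia not (p2 and p3), x
10. p2 and p3, u
11. p2, u
12. p3, u
13. p2 and p3, v
14. p2, v
15. p2 and p3, w
16. p2, w
17. p3, w
Accessibility: uRu, uRv, uRw, uRx, vRu, vRv, vRw, vRx, wRu, wRv, wRw, wRx, xRu, xRv, xRw, xRx
Branch closes: p3 and not p3 both at w.
Every branch closes (one shown): valid in S5.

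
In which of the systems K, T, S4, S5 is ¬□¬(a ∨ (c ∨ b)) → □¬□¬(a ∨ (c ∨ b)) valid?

S5

S5-tableau for the negation ¬(¬□¬(a ∨ (c ∨ b)) → □¬□¬(a ∨ (c ∨ b))):
1. ¬(¬□¬(a ∨ (c ∨ b)) → □¬□¬(a ∨ (c ∨ b))), w0
2. ¬□¬(a ∨ (c ∨ b)), w0
3. ¬□¬□¬(a ∨ (c ∨ b)), w0
4. a ∨ (c ∨ b), w1
5. c ∨ b, w1
6. b, w1
7. □¬(a ∨ (c ∨ b)), w2
8. ¬(a ∨ (c ∨ b)), w0
9. ¬a, w0
10. ¬(c ∨ b), w0
11. ¬c, w0
12. ¬b, w0
13. ¬(a ∨ (c ∨ b)), w1
14. ¬a, w1
15. ¬(c ∨ b), w1
16. ¬c, w1
17. ¬b, w1
Accessibility: w0Rw0, w0Rw1, w0Rw2, w1Rw0, w1Rw1, w1Rw2, w2Rw0, w2Rw1, w2Rw2
Branch closes: b and ¬b both at w1.
Every branch closes (one shown): valid in S5.
S4-tableau for the negation ¬(¬□¬(a ∨ (c ∨ b)) → □¬□¬(a ∨ (c ∨ b))):
1. ¬(¬□¬(a ∨ (c ∨ b)) → □¬□¬(a ∨ (c ∨ b))), w0
2. ¬□¬(a ∨ (c ∨ b)), w0
3. ¬□¬□¬(a ∨ (c ∨ b)), w0
4. a ∨ (c ∨ b), w1
5. c ∨ b, w1
6. b, w1
7. □¬(a ∨ (c ∨ b)), w2
8. ¬(a ∨ (c ∨ b)), w2
9. ¬a, w2
10. ¬(c ∨ b), w2
11. ¬c, w2
12. ¬b, w2
Accessibility: w0Rw0, w0Rw1, w0Rw2, w1Rw1, w2Rw2
Complete open branch: countermodel on an S4-frame, so not valid in S4, nor in K, T (the same frame is also a K-frame and a T-frame).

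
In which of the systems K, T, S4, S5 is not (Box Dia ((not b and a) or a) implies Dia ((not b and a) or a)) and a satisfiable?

K

K-tableau for the formula:
1. not (Box Dia ((not b and a) or a) implies Dia ((not b and a) or a)) and a, 0
2. not (Box Dia ((not b and a) or a) implies Dia ((not b and a) or a)), 0
3. a, 0
4. Box Dia ((not b and a) or a), 0
5. not Dia ((not b and a) or a), 0
Complete open branch: satisfiable in K.
T-tableau for the formula:
1. not (Box Dia ((not b and a) or a) implies Dia ((not b and a) or a)) and a, 0
2. not (Box Dia ((not b and a) or a) implies Dia ((not b and a) or a)), 0
3. a, 0
4. Box Dia ((not b and a) or a), 0
5. not Dia ((not b and a) or a), 0
6. Dia ((not b and a) or a), 0
7. not ((not b and a) or a), 0
8. not (not b and a), 0
9. not a, 0
Accessibility: 0R0
Branch closes: a and not a both at 0.
Every branch closes (one shown): unsatisfiable in T, hence also in S4, S5 (every S4/S5-frame is a T-frame).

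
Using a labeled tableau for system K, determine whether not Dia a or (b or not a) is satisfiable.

1. not Dia a or (b or not a), w0
2. b or not a, w0
3. not a, w0

Satisfiable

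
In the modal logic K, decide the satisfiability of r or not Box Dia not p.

1. r or not Box Dia not p, u
2. not Box Dia not p, u
3. not Dia not p, v
Accessibility: uRv

Satisfiable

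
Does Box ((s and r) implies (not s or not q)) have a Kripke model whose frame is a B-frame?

Satisfiable (open branch found)

1. Box ((s and r) implies (not s or not q)), w0
2. (s and r) implies (not s or not q), w0
3. not s or not q, w0
4. not q, w0
Accessibility: w0Rw0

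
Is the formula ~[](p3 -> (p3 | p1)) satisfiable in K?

1. ~[](p3 -> (p3 | p1)), u
2. ~(p3 -> (p3 | p1)), v
3. p3, v
4. ~(p3 | p1), v
5. ~p3, v
6. ~p1, v
Accessibility: uRv
Branch closes: p3 and ~p3 both at v.
All branches of the tableau close; one closing branch shown above.

No, unsatisfiable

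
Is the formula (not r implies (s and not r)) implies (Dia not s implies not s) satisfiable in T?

Satisfiable (open branch found)

1. (not r implies (s and not r)) implies (Dia not s implies not s), 0
2. Dia not s implies not s, 0
3. not s, 0
Accessibility: 0R0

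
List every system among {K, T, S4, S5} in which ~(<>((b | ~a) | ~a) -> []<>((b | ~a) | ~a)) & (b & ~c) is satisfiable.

S4-tableau for the formula:
1. ~(<>((b | ~a) | ~a) -> []<>((b | ~a) | ~a)) & (b & ~c), 0
2. ~(<>((b | ~a) | ~a) -> []<>((b | ~a) | ~a)), 0   [&-rule on 1]
3. b & ~c, 0   [&-rule on 1]
4. <>((b | ~a) | ~a), 0   [~->-rule on 2]
5. ~[]<>((b | ~a) | ~a), 0   [~->-rule on 2]
6. b, 0   [&-rule on 3]
7. ~c, 0   [&-rule on 3]
8. (b | ~a) | ~a, 1   [<>-rule on 4: fresh world 1, 0R1]
9. ~a, 1   [|-rule on 8 (branches; this branch)]
10. ~<>((b | ~a) | ~a), 2   [~[]-rule on 5: fresh world 2, 0R2]
11. ~((b | ~a) | ~a), 2   [~<>-rule on 10 via 2R2]
12. ~(b | ~a), 2   [~|-rule on 11]
13. a, 2   [~|-rule on 11]
14. ~b, 2   [~|-rule on 12]
Accessibility: 0R0, 0R1, 0R2, 1R1, 2R2
Complete open branch: satisfiable in S4, hence also in K, T (this S4-model is also a K-model and a T-model).
S5-tableau for the formula:
1. ~(<>((b | ~a) | ~a) -> []<>((b | ~a) | ~a)) & (b & ~c), 0
2. ~(<>((b | ~a) | ~a) -> []<>((b | ~a) | ~a)), 0   [&-rule on 1]
3. b & ~c, 0   [&-rule on 1]
4. <>((b | ~a) | ~a), 0   [~->-rule on 2]
5. ~[]<>((b | ~a) | ~a), 0   [~->-rule on 2]
6. b, 0   [&-rule on 3]
7. ~c, 0   [&-rule on 3]
8. (b | ~a) | ~a, 1   [<>-rule on 4: fresh world 1, 0R1]
9. b | ~a, 1   [|-rule on 8 (branches; this branch)]
10. ~a, 1   [|-rule on 9 (branches; this branch)]
11. ~<>((b | ~a) | ~a), 2   [~[]-rule on 5: fresh world 2, 0R2]
12. ~((b | ~a) | ~a), 0   [~<>-rule on 11 via 2R0]
13. ~(b | ~a), 0   [~|-rule on 12]
14. a, 0   [~|-rule on 12]
15. ~b, 0   [~|-rule on 13]
Accessibility: 0R0, 0R1, 0R2, 1R0, 1R1, 1R2, 2R0, 2R1, 2R2
Branch closes: b and ~b both at 0.
Every branch closes (one shown): unsatisfiable in S5.

K, T, S4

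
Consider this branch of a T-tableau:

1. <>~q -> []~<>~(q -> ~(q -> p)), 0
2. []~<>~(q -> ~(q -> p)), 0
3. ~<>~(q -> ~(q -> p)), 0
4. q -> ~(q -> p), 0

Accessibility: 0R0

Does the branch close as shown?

There is no literal clash: for every atom and world, at most one sign appears.

No, open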